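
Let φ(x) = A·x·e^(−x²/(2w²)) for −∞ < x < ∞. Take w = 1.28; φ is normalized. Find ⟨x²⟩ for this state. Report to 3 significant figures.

⟨x²⟩ = ∫ x^2 |φ|² dx over the full domain.
Using the Gaussian integral ∫_{−∞}^{∞} e^(−αx²) dx = √(π/α), since the A² factors cancel between numerator and denominator, ⟨x²⟩ = 3·w^2/2.
Putting w = 1.28 gives 2.458.

⟨x^2⟩ ≈ 2.46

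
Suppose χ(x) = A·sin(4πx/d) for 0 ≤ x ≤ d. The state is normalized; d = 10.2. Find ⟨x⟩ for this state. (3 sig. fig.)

The expectation value is the |χ|²-weighted average of x: ∫ x|χ|² dx.
Since the A² factors cancel between numerator and denominator, ⟨x⟩ = d/2.
Putting d = 10.2 gives 5.100.

⟨x⟩ ≈ 5.10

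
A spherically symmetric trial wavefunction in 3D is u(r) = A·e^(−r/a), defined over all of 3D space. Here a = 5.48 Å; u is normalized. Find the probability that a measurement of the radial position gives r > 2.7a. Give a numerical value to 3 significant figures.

With dV = 4πr²dr, the probability is ∫|u|² dV over r > 2.7a.
Normalization gives A² = 1/(π·a^3).
Let t = r/a; then A², 4π and the length scale all cancel, so P = ∫_{2.7}^{∞} t^2·e^(-2·t) dt ÷ ∫_{0}^{∞} t^2·e^(-2·t) dt.
An antiderivative of t^2·e^(-2·t) is -(2·t^2 + 2·t + 1)·e^(-2·t)/4; evaluating from 2.7 to ∞ gives 1049·e^(-27/5)/200, while the full integral is 1/4.
The region integral divided by the full integral gives P = 0.09476.

P ≈ 0.0948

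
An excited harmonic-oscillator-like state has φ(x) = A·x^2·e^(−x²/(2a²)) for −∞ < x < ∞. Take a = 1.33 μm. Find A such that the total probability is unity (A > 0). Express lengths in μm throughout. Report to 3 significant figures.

The normalization condition is ∫|φ|² dx = 1 from −∞ to ∞.
Carrying out the integral gives A² · 3·√(π)·a^5/4.
Hence A² = 1/[3·√(π)·a^5/4].
With a = 1.33: A² = 0.1808 and A = 0.4252.

A ≈ 0.425 μm^(-5/2)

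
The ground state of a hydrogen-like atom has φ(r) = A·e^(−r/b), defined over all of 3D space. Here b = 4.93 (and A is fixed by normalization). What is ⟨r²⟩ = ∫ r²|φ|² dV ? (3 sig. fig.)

⟨r^2⟩ ≈ 72.9

The expectation value is the |φ|²-weighted average of r^2: ∫ r^2|φ|² 4πr² dr.
The ratio of the moment integral to the normalization integral gives ⟨r²⟩ = 3·b^2.
With b = 4.93, ⟨r^2⟩ = 72.91.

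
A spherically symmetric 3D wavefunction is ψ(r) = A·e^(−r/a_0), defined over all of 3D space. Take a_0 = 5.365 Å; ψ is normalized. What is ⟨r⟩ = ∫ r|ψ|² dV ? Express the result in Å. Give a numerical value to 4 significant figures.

By definition ⟨r⟩ = ∫ r |ψ(r)|² 4πr² dr.
Recall ∫₀^∞ r^m e^(−r/β) dr = m!·β^(m+1), since the A² factors cancel between numerator and denominator, ⟨r⟩ = 3·a_0/2.
With a_0 = 5.365, ⟨r⟩ = 8.0475.

⟨r⟩ ≈ 8.048 Å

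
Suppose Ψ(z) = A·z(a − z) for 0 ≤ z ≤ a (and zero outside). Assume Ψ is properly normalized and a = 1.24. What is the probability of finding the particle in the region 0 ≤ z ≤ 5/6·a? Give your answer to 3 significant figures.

The probability is P = ∫ |Ψ|² dz over [0, 5/6·a].
With A² fixed by ∫|Ψ|² = 1, i.e. A² = (a^5/30)^(−1), substitute and integrate.
Substituting u = z/a, A² and the length scale cancel in the ratio: P = ∫_{0}^{5/6} u^2·(1 - u)^2 du / ∫_{0}^{1} u^2·(1 - u)^2 du.
With ∫ u^2·(1 - u)^2 du = u^3·(6·u^2 - 15·u + 10)/30 + C, the region integral is 125/3888 and the full one is 1/30.
This works out to P = 625/648.

P ≈ 0.965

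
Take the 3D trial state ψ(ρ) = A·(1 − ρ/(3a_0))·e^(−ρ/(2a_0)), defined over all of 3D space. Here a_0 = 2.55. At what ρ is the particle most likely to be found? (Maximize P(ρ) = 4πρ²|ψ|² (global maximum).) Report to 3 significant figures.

ρ ≈ 2.55

The maximum of P(ρ) = 4πρ²|ψ|² occurs where its derivative vanishes.
This gives ρ = a_0.
With a_0 = 2.55, the most probable radial distance is 2.550.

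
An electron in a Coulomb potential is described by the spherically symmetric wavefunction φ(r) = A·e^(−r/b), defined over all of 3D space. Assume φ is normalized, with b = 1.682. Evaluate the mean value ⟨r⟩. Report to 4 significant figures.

⟨r⟩ ≈ 2.523

The expectation value is the |φ|²-weighted average of r: ∫ r|φ|² 4πr² dr.
Recall ∫₀^∞ r^m e^(−r/β) dr = m!·β^(m+1), evaluating both integrals, ⟨r⟩ = 3·b/2.
With b = 1.682, ⟨r⟩ = 2.5230.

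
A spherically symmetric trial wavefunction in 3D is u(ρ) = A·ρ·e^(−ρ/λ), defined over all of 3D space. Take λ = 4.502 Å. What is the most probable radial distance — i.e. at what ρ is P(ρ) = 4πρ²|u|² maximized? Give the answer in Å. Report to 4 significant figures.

Differentiate P(ρ) = 4πρ²|u|² with respect to ρ and set to zero.
This gives ρ = 2·λ.
With λ = 4.502, the most probable radial distance is 9.0040 Å.

ρ ≈ 9.004 Å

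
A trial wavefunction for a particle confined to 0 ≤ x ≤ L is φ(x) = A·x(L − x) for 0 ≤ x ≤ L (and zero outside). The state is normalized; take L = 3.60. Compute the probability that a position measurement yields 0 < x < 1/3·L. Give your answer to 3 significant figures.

|φ|² is the probability density, so P = ∫_{0}^{1/3·L} |φ|² dx.
Since A² = 1/(L^5/30), this is the region integral divided by the full normalization integral.
In terms of u = x/L (A² and the length scale cancel between numerator and denominator), P = [∫_{0}^{1/3} u^2·(1 - u)^2 du] / [∫_{0}^{1} u^2·(1 - u)^2 du].
Using ∫ u^2·(1 - u)^2 du = u^3·(6·u^2 - 15·u + 10)/30, the numerator is 17/2430 and the denominator is 1/30.
Evaluating gives P = 17/81.

P ≈ 0.210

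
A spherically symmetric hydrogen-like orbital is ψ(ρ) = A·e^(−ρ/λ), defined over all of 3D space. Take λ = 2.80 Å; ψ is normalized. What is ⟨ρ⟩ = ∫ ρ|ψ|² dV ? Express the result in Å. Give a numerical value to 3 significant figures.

By definition ⟨ρ⟩ = ∫ ρ |ψ(ρ)|² 4πρ² dρ.
Since the A² factors cancel between numerator and denominator, ⟨ρ⟩ = 3·λ/2.
Putting λ = 2.80 gives 4.200.

⟨ρ⟩ ≈ 4.20 Å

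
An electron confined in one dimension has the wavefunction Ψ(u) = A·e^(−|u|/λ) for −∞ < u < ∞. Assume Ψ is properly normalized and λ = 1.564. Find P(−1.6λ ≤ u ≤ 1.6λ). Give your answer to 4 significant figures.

P = ∫_{−1.6λ}^{1.6λ} |Ψ(u)|² du.
The normalization integral ∫|Ψ|²du over the whole domain equals λ·A², and A² cancels in the ratio.
By symmetry take twice the u ≥ 0 contribution in numerator and denominator; the 2's cancel. Substituting t = u/λ, A² and the length scale cancel in the ratio: P = ∫_{0}^{1.6} e^(-2·t) dt / ∫_{0}^{∞} e^(-2·t) dt.
With ∫ e^(-2·t) dt = -e^(-2·t)/2 + C, the region integral is 1/2 - e^(-16/5)/2 and the full one is 1/2.
Taking the ratio, P = 0.95924.

P ≈ 0.9592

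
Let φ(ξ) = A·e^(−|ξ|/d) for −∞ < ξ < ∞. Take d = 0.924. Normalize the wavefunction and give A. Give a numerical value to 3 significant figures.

A ≈ 1.04

Normalization requires ∫|φ|² dξ = 1, integrated from −∞ to ∞.
Carrying out the integral gives A² · d.
Substituting d = 0.924 gives A² = 1.082, so A = 1.040.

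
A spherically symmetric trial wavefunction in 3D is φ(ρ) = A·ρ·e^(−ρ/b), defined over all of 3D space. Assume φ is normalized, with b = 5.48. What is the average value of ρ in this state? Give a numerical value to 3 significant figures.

By definition ⟨ρ⟩ = ∫ ρ |φ(ρ)|² 4πρ² dρ.
Since the A² factors cancel between numerator and denominator, ⟨ρ⟩ = 5·b/2.
With b = 5.48, ⟨ρ⟩ = 13.70.

⟨ρ⟩ ≈ 13.7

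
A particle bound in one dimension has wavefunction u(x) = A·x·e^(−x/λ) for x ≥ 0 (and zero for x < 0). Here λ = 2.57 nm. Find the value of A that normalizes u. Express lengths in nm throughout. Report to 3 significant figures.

The normalization condition is ∫|u|² dx = 1 from 0 to ∞.
Using ∫₀^∞ xⁿ e^(−αx) dx = n!/αⁿ⁺¹, carrying out the integral gives A² · λ^3/4.
With λ = 2.57: A² = 0.2356 and A = 0.4854.

A ≈ 0.485 nm^(-3/2)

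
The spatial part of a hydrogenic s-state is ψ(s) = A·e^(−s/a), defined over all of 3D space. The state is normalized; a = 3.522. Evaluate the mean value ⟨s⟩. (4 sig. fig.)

⟨s⟩ ≈ 5.283

The expectation value is the |ψ|²-weighted average of s: ∫ s|ψ|² 4πs² ds.
The ratio of the moment integral to the normalization integral gives ⟨s⟩ = 3·a/2.
With a = 3.522, ⟨s⟩ = 5.2830.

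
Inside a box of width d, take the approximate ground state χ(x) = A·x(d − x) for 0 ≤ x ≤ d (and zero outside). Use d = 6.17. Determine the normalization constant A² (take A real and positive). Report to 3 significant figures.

We need A² ∫|f|² dx = 1, taking the integral from 0 to d.
Expanding the polynomial and integrating term by term, with χ = A·x(d − x), the integral evaluates to A²·[d^5/30].
Hence A² = 1/[d^5/30].
Plugging in d = 6.17 yields A = 0.05792.

A^2 ≈ 0.00336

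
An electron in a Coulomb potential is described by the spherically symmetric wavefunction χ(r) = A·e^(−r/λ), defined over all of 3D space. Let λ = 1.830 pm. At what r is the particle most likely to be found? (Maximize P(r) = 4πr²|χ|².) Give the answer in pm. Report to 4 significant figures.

r ≈ 1.830 pm

Set d/dr [P(r) = 4πr²|χ|²] = 0 and solve for r > 0.
This gives r = λ.
With λ = 1.830, the most probable radial distance is 1.8300 pm.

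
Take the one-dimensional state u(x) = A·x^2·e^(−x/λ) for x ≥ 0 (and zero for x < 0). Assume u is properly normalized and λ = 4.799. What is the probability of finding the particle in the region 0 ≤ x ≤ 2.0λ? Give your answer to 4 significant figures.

|u|² is the probability density, so P = ∫_{0}^{2.0λ} |u|² dx.
The normalization integral ∫|u|²dx over the whole domain equals 3·λ^5/4·A², and A² cancels in the ratio.
Substituting t = x/λ, A² and the length scale cancel in the ratio: P = ∫_{0}^{2.0} t^4·e^(-2·t) dt / ∫_{0}^{∞} t^4·e^(-2·t) dt.
An antiderivative of t^4·e^(-2·t) is -(t^4/2 + t^3 + 3·t^2/2 + 3·t/2 + 3/4)·e^(-2·t); evaluating from 0 to 2.0 gives 3/4 - 103·e^(-4)/4, while the full integral is 3/4.
The result is P = 0.37116.

P ≈ 0.3712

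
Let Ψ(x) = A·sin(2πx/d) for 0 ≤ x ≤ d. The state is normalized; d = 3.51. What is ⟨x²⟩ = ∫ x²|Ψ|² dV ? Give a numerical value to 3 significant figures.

⟨x²⟩ = ∫ x^2 |Ψ|² dx over the full domain.
With ∫₀^d sin²(nπx/d) dx = d/2, since the A² factors cancel between numerator and denominator, ⟨x²⟩ = -d^2/(8·π^2) + d^2/3.
Putting d = 3.51 gives 3.951.

⟨x^2⟩ ≈ 3.95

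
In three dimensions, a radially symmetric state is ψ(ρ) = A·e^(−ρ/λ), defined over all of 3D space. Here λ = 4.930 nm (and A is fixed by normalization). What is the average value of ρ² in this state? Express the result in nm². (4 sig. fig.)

⟨ρ²⟩ = ∫ ρ^2 |ψ|² 4πρ² dρ over the full domain.
Evaluating both integrals, ⟨ρ²⟩ = 3·λ^2.
With λ = 4.930, ⟨ρ^2⟩ = 72.915.

⟨ρ^2⟩ ≈ 72.91 nm^2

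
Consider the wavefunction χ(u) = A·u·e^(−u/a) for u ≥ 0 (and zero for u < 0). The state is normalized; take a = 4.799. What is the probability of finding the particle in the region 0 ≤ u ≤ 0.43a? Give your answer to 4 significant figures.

P ≈ 0.05643

|χ|² is the probability density, so P = ∫_{0}^{0.43a} |χ|² du.
With A² fixed by ∫|χ|² = 1, i.e. A² = (a^3/4)^(−1), substitute and integrate.
Let t = u/a; then A² and the length scale cancel, so P = ∫_{0}^{0.43} t^2·e^(-2·t) dt ÷ ∫_{0}^{∞} t^2·e^(-2·t) dt.
An antiderivative of t^2·e^(-2·t) is -(2·t^2 + 2·t + 1)·e^(-2·t)/4; evaluating from 0 to 0.43 gives ≈ 0.0141083, while the full integral is 1/4.
Evaluating gives P = 0.056433.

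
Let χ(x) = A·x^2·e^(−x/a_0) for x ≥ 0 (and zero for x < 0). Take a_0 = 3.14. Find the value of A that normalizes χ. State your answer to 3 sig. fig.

Require ∫ |χ|² dx = 1 over the whole domain.
With ∫₀^∞ x^4 e^(−αx) dx = 4!/α^5, carrying out the integral gives A² · 3·a_0^5/4.
With a_0 = 3.14: A² = 0.004368 and A = 0.06609.

A ≈ 0.0661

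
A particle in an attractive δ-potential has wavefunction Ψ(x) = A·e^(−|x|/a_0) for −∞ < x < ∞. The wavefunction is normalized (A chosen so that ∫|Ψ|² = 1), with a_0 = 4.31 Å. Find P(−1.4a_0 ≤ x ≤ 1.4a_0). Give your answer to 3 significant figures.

P ≈ 0.939

The probability is P = ∫ |Ψ|² dx over [−1.4a_0, 1.4a_0].
With A² fixed by ∫|Ψ|² = 1, i.e. A² = (a_0)^(−1), substitute and integrate.
By symmetry take twice the x ≥ 0 contribution in numerator and denominator; the 2's cancel. In terms of u = x/a_0 (A² and the length scale cancel between numerator and denominator), P = [∫_{0}^{1.4} e^(-2·u) du] / [∫_{0}^{∞} e^(-2·u) du].
With ∫ e^(-2·u) du = -e^(-2·u)/2 + C, the region integral is 1/2 - e^(-14/5)/2 and the full one is 1/2.
Taking the ratio, P = 0.9392.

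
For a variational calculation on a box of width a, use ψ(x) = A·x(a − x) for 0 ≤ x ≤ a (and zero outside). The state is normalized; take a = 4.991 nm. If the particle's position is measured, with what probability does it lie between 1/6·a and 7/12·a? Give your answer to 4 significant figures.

P ≈ 0.6179

The probability is P = ∫ |ψ|² dx over [1/6·a, 7/12·a].
The normalization integral ∫|ψ|²dx over the whole domain equals a^5/30·A², and A² cancels in the ratio.
In terms of u = x/a (A² and the length scale cancel between numerator and denominator), P = [∫_{1/6}^{7/12} u^2·(1 - u)^2 du] / [∫_{0}^{1} u^2·(1 - u)^2 du].
Using ∫ u^2·(1 - u)^2 du = u^3·(6·u^2 - 15·u + 10)/30, the numerator is ≈ 0.0205962 and the denominator is 1/30.
Evaluating gives P = 0.61789.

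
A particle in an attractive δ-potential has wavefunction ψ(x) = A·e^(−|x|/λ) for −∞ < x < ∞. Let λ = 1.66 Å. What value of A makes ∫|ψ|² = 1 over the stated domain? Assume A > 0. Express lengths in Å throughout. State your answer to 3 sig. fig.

A ≈ 0.776 Å^(-1/2)

We need A² ∫|f|² dx = 1, taking the integral from −∞ to ∞.
∫|ψ|² dx = A²·(λ).
With λ = 1.66: A² = 0.6024 and A = 0.7762.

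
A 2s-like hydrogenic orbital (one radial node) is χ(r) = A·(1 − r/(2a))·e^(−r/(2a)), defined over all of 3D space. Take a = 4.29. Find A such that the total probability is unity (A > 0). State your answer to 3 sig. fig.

A ≈ 0.0224

We need A² ∫|f|² 4πr² dr = 1, taking the integral from 0 to ∞.
Using ∫₀^∞ rⁿ e^(−αr) dr = n!/αⁿ⁺¹, ∫|χ|² 4πr² dr = A²·(8·π·a^3).
Substituting a = 4.29 gives A² = 0.0005040, so A = 0.02245.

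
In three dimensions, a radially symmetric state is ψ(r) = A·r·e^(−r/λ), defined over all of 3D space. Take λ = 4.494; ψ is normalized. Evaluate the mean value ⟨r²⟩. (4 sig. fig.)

⟨r²⟩ = ∫ r^2 |ψ|² 4πr² dr over the full domain.
The ratio of the moment integral to the normalization integral gives ⟨r²⟩ = 15·λ^2/2.
Putting λ = 4.494 gives 151.47.

⟨r^2⟩ ≈ 151.5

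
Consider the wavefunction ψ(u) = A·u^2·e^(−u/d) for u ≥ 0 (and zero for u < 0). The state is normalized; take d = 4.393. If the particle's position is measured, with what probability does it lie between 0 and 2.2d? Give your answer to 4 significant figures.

|ψ|² is the probability density, so P = ∫_{0}^{2.2d} |ψ|² du.
With A² fixed by ∫|ψ|² = 1, i.e. A² = (3·d^5/4)^(−1), substitute and integrate.
In terms of t = u/d (A² and the length scale cancel between numerator and denominator), P = [∫_{0}^{2.2} t^4·e^(-2·t) dt] / [∫_{0}^{∞} t^4·e^(-2·t) dt].
An antiderivative of t^4·e^(-2·t) is -(t^4/2 + t^3 + 3·t^2/2 + 3·t/2 + 3/4)·e^(-2·t); evaluating from 0 to 2.2 gives ≈ 0.336612, while the full integral is 3/4.
Taking the ratio, P = 0.44882.

P ≈ 0.4488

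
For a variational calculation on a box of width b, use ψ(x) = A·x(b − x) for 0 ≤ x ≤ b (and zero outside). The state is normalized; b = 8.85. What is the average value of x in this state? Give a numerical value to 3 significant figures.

By definition ⟨x⟩ = ∫ x |ψ(x)|² dx.
Expanding the polynomial and integrating term by term, the ratio of the moment integral to the normalization integral gives ⟨x⟩ = b/2.
With b = 8.85, ⟨x⟩ = 4.425.

⟨x⟩ ≈ 4.43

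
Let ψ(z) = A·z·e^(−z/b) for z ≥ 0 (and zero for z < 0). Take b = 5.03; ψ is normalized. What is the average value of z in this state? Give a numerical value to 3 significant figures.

⟨z⟩ = ∫ z |ψ|² dz over the full domain.
Since the A² factors cancel between numerator and denominator, ⟨z⟩ = 3·b/2.
With b = 5.03, ⟨z⟩ = 7.545.

⟨z⟩ ≈ 7.55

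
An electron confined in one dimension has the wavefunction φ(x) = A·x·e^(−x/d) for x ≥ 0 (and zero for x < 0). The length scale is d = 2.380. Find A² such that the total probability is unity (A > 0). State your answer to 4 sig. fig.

Normalization requires ∫|φ|² dx = 1, integrated from 0 to ∞.
Carrying out the integral gives A² · d^3/4.
So A² = (d^3/4)^(−1).
Substituting d = 2.380 gives A² = 0.29671, so A = 0.54471.

A^2 ≈ 0.2967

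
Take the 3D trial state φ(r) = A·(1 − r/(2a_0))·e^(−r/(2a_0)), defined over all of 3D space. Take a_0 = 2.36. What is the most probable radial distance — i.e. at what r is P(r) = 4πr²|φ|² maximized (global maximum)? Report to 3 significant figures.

r ≈ 12.4

The maximum of P(r) = 4πr²|φ|² occurs where its derivative vanishes.
This gives r = a_0·(√(5) + 3).
With a_0 = 2.36, the most probable radial distance is 12.36.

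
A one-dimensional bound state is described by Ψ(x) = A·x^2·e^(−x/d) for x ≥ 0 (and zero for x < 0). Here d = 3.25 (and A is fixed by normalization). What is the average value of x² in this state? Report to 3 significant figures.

The expectation value is the |Ψ|²-weighted average of x^2: ∫ x^2|Ψ|² dx.
Using ∫₀^∞ xⁿ e^(−αx) dx = n!/αⁿ⁺¹, the ratio of the moment integral to the normalization integral gives ⟨x²⟩ = 15·d^2/2.
Putting d = 3.25 gives 79.22.

⟨x^2⟩ ≈ 79.2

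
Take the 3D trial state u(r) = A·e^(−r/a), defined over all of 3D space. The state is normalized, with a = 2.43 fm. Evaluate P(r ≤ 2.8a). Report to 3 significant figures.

P ≈ 0.918

Integrate the radial probability density 4πr²|u|² over r ≤ 2.8a.
The full normalization integral is A²·[π·a^3] = 1, fixing A².
Substituting t = r/a, A², 4π and the length scale all cancel in the ratio: P = ∫_{0}^{2.8} t^2·e^(-2·t) dt / ∫_{0}^{∞} t^2·e^(-2·t) dt.
An antiderivative of t^2·e^(-2·t) is -(2·t^2 + 2·t + 1)·e^(-2·t)/4; evaluating from 0 to 2.8 gives 1/4 - 557·e^(-28/5)/100, while the full integral is 1/4.
Taking the ratio yields P = 0.9176.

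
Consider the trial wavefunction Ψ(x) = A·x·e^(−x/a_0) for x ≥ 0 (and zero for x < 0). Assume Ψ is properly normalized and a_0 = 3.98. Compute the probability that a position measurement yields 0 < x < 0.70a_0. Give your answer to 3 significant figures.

P ≈ 0.167

The probability is P = ∫ |Ψ|² dx over [0, 0.70a_0].
The normalization integral ∫|Ψ|²dx over the whole domain equals a_0^3/4·A², and A² cancels in the ratio.
Substituting u = x/a_0, A² and the length scale cancel in the ratio: P = ∫_{0}^{0.70} u^2·e^(-2·u) du / ∫_{0}^{∞} u^2·e^(-2·u) du.
With ∫ u^2·e^(-2·u) du = -(2·u^2 + 2·u + 1)·e^(-2·u)/4 + C, the region integral is 1/4 - 169·e^(-7/5)/200 and the full one is 1/4.
Taking the ratio, P = 0.1665.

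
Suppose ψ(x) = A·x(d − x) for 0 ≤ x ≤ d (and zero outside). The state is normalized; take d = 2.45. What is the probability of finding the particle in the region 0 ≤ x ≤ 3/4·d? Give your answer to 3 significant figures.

P ≈ 0.896

The probability is P = ∫ |ψ|² dx over [0, 3/4·d].
Since A² = 1/(d^5/30), this is the region integral divided by the full normalization integral.
In terms of u = x/d (A² and the length scale cancel between numerator and denominator), P = [∫_{0}^{3/4} u^2·(1 - u)^2 du] / [∫_{0}^{1} u^2·(1 - u)^2 du].
With ∫ u^2·(1 - u)^2 du = u^3·(6·u^2 - 15·u + 10)/30 + C, the region integral is 153/5120 and the full one is 1/30.
The result is P = 459/512.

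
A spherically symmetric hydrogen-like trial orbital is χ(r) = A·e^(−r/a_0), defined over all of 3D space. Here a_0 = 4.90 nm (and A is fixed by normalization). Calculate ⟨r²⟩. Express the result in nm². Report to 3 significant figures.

The expectation value is the |χ|²-weighted average of r^2: ∫ r^2|χ|² 4πr² dr.
With ∫₀^∞ r^4 e^(−αr) dr = 4!/α^5, evaluating both integrals, ⟨r²⟩ = 3·a_0^2.
With a_0 = 4.90, ⟨r^2⟩ = 72.03.

⟨r^2⟩ ≈ 72.0 nm^2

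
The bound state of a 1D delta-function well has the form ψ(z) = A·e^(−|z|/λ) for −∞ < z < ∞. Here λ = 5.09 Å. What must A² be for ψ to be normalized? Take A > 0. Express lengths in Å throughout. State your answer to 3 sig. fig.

A^2 ≈ 0.196 Å^(-1)

Require ∫ |ψ|² dz = 1 over the whole domain.
Recall ∫₀^∞ z^m e^(−z/β) dz = m!·β^(m+1), the integral (without the A² prefactor) comes out to λ.
Setting this equal to 1 gives A² = 1/(λ).
With λ = 5.09: A² = 0.1965 and A = 0.4432.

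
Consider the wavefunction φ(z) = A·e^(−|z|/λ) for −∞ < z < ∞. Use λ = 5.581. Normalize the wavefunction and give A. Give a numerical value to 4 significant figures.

A ≈ 0.4233

Normalization requires ∫|φ|² dz = 1, integrated from −∞ to ∞.
The integral (without the A² prefactor) comes out to λ.
Substituting λ = 5.581 gives A² = 0.17918, so A = 0.42330.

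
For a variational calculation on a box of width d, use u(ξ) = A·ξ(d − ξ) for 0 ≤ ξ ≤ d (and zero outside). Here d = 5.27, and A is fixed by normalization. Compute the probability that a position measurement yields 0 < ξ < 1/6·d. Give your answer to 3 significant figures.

|u|² is the probability density, so P = ∫_{0}^{1/6·d} |u|² dξ.
Since A² = 1/(d^5/30), this is the region integral divided by the full normalization integral.
In terms of t = ξ/d (A² and the length scale cancel between numerator and denominator), P = [∫_{0}^{1/6} t^2·(1 - t)^2 dt] / [∫_{0}^{1} t^2·(1 - t)^2 dt].
An antiderivative of t^2·(1 - t)^2 is t^3·(6·t^2 - 15·t + 10)/30; evaluating from 0 to 1/6 gives ≈ 0.0011831, while the full integral is 1/30.
This works out to P = 23/648.

P ≈ 0.0355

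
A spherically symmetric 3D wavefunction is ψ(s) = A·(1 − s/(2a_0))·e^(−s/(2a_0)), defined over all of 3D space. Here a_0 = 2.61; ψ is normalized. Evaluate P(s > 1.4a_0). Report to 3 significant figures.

P = ∫ |ψ|² 4πs² ds over s > 1.4a_0.
Normalization gives A² = 1/(8·π·a_0^3).
Let u = s/a_0; then A², 4π and the length scale all cancel, so P = ∫_{1.4}^{∞} u^2·(1 - u/2)^2·e^(-u) du ÷ ∫_{0}^{∞} u^2·(1 - u/2)^2·e^(-u) du.
An antiderivative of u^2·(1 - u/2)^2·e^(-u) is -(u^4/4 + u^2 + 2·u + 2)·e^(-u); evaluating from 1.4 to ∞ gives ≈ 1.9038, while the full integral is 2.
This evaluates to P = 0.9519.

P ≈ 0.952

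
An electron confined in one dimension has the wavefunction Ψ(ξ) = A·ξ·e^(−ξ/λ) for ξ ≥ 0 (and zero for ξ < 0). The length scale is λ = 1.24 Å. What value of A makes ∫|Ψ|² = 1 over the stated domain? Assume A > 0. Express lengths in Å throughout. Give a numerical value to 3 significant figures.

We need A² ∫|f|² dξ = 1, taking the integral from 0 to ∞.
The integral (without the A² prefactor) comes out to λ^3/4.
Substituting λ = 1.24 gives A² = 2.098, so A = 1.448.

A ≈ 1.45 Å^(-3/2)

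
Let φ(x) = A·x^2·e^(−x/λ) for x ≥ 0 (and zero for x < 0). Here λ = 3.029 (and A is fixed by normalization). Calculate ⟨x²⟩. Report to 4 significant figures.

The expectation value is the |φ|²-weighted average of x^2: ∫ x^2|φ|² dx.
Recall ∫₀^∞ x^m e^(−x/β) dx = m!·β^(m+1), the ratio of the moment integral to the normalization integral gives ⟨x²⟩ = 15·λ^2/2.
Putting λ = 3.029 gives 68.811.

⟨x^2⟩ ≈ 68.81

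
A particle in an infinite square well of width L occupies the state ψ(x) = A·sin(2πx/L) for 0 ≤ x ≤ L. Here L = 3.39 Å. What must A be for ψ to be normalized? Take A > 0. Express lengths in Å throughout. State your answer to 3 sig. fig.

Require ∫ |ψ|² dx = 1 over the whole domain.
Using sin²θ = (1 − cos 2θ)/2, ∫|ψ|² dx = A²·(L/2).
Substituting L = 3.39 gives A² = 0.5900, so A = 0.7681.

A ≈ 0.768 Å^(-1/2)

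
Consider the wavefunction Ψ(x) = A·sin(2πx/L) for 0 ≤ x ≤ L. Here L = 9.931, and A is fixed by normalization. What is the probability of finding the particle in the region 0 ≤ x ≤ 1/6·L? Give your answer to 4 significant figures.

P ≈ 0.09775

P = ∫_{0}^{1/6·L} |Ψ(x)|² dx.
The normalization integral ∫|Ψ|²dx over the whole domain equals L/2·A², and A² cancels in the ratio.
Let u = x/L; then A² and the length scale cancel, so P = ∫_{0}^{1/6} sin(2·π·u)^2 du ÷ ∫_{0}^{1} sin(2·π·u)^2 du.
Using ∫ sin(2·π·u)^2 du = u/2 - sin(4·π·u)/(8·π), the numerator is -√(3)/(16·π) + 1/12 and the denominator is 1/2.
Taking the ratio, P = (-√(3)/8 + π/6)/π.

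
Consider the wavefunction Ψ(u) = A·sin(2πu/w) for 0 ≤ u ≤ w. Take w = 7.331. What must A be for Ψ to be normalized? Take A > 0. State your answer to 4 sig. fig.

A ≈ 0.5223

Require ∫ |Ψ|² du = 1 over the whole domain.
Using sin²θ = (1 − cos 2θ)/2, the integral (without the A² prefactor) comes out to w/2.
Plugging in w = 7.331 yields A = 0.52232.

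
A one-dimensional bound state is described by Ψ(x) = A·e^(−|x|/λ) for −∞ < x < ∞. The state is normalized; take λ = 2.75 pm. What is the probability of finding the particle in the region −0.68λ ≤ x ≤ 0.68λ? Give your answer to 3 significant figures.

The probability is P = ∫ |Ψ|² dx over [−0.68λ, 0.68λ].
Since A² = 1/(λ), this is the region integral divided by the full normalization integral.
Both integrals are even about x = 0, so only the x ≥ 0 halves are needed (the factors of 2 cancel). Substituting u = x/λ, A² and the length scale cancel in the ratio: P = ∫_{0}^{0.68} e^(-2·u) du / ∫_{0}^{∞} e^(-2·u) du.
Using ∫ e^(-2·u) du = -e^(-2·u)/2, the numerator is 1/2 - e^(-34/25)/2 and the denominator is 1/2.
Taking the ratio, P = 0.7433.

P ≈ 0.743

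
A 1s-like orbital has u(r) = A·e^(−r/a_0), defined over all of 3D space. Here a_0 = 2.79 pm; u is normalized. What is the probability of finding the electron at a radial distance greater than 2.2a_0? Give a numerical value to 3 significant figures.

With dV = 4πr²dr, the probability is ∫|u|² dV over r > 2.2a_0.
Normalization gives A² = 1/(π·a_0^3).
Let t = r/a_0; then A², 4π and the length scale all cancel, so P = ∫_{2.2}^{∞} t^2·e^(-2·t) dt ÷ ∫_{0}^{∞} t^2·e^(-2·t) dt.
An antiderivative of t^2·e^(-2·t) is -(2·t^2 + 2·t + 1)·e^(-2·t)/4; evaluating from 2.2 to ∞ gives 377·e^(-22/5)/100, while the full integral is 1/4.
Taking the ratio yields P = 0.1851.

P ≈ 0.185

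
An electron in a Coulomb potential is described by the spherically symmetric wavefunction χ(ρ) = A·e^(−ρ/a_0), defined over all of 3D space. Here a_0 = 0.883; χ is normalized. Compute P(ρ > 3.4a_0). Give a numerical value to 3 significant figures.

P ≈ 0.0344

With dV = 4πρ²dρ, the probability is ∫|χ|² dV over ρ > 3.4a_0.
A² is fixed by ∫₀^∞ 4πρ²|χ|² dρ = 1, i.e. A² = (π·a_0^3)^(−1).
Substituting u = ρ/a_0, A², 4π and the length scale all cancel in the ratio: P = ∫_{3.4}^{∞} u^2·e^(-2·u) du / ∫_{0}^{∞} u^2·e^(-2·u) du.
With ∫ u^2·e^(-2·u) du = -(2·u^2 + 2·u + 1)·e^(-2·u)/4 + C, the region integral is 773·e^(-34/5)/100 and the full one is 1/4.
The region integral divided by the full integral gives P = 0.03444.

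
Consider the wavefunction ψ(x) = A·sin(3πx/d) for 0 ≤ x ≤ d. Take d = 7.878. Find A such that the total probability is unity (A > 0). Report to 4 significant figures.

A ≈ 0.5039

We need A² ∫|f|² dx = 1, taking the integral from 0 to d.
The integral (without the A² prefactor) comes out to d/2.
Setting this equal to 1 gives A² = 1/(d/2).
With d = 7.878: A² = 0.25387 and A = 0.50386.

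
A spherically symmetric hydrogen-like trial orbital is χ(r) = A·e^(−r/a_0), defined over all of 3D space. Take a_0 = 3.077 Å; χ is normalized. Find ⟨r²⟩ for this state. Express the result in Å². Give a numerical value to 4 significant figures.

⟨r^2⟩ ≈ 28.40 Å^2

The expectation value is the |χ|²-weighted average of r^2: ∫ r^2|χ|² 4πr² dr.
With ∫₀^∞ r^4 e^(−αr) dr = 4!/α^5, evaluating both integrals, ⟨r²⟩ = 3·a_0^2.
Putting a_0 = 3.077 gives 28.404.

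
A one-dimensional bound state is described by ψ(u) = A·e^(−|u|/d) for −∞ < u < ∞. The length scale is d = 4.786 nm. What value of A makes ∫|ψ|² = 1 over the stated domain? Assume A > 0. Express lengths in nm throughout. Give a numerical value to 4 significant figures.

A ≈ 0.4571 nm^(-1/2)

The normalization condition is ∫|ψ|² du = 1 from −∞ to ∞.
Recall ∫₀^∞ u^m e^(−u/β) du = m!·β^(m+1), carrying out the integral gives A² · d.
Setting this equal to 1 gives A² = 1/(d).
Substituting d = 4.786 gives A² = 0.20894, so A = 0.45710.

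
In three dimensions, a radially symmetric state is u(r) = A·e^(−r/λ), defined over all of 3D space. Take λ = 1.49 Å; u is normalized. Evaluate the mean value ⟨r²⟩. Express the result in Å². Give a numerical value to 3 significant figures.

⟨r^2⟩ ≈ 6.66 Å^2

By definition ⟨r²⟩ = ∫ r^2 |u(r)|² 4πr² dr.
The ratio of the moment integral to the normalization integral gives ⟨r²⟩ = 3·λ^2.
With λ = 1.49, ⟨r^2⟩ = 6.660.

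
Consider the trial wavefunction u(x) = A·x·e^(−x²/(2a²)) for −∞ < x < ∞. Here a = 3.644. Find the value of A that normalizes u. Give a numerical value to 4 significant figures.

A ≈ 0.1527

Normalization requires ∫|u|² dx = 1, integrated from −∞ to ∞.
Differentiating ∫e^(−αx²) dx = √(π/α) under α to get the higher moments, the integral (without the A² prefactor) comes out to √(π)·a^3/2.
Hence A² = 1/[√(π)·a^3/2].
Plugging in a = 3.644 yields A = 0.15271.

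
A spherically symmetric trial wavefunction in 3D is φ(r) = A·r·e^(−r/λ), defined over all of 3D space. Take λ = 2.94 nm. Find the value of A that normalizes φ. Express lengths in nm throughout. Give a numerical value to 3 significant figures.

A ≈ 0.0220 nm^(-5/2)

The normalization condition is ∫|φ|² 4πr² dr = 1 from 0 to ∞.
In 3D with spherical symmetry the volume element is 4πr² dr.
Recall ∫₀^∞ r^m e^(−r/β) dr = m!·β^(m+1), the integral (without the A² prefactor) comes out to 3·π·λ^5.
Substituting λ = 2.94 gives A² = 0.0004831, so A = 0.02198.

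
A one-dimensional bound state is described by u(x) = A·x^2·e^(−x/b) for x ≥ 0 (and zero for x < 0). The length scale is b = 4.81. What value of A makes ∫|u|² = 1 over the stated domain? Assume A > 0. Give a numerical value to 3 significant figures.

A ≈ 0.0228

The normalization condition is ∫|u|² dx = 1 from 0 to ∞.
With ∫₀^∞ x^4 e^(−αx) dx = 4!/α^5, the integral (without the A² prefactor) comes out to 3·b^5/4.
Substituting b = 4.81 gives A² = 0.0005179, so A = 0.02276.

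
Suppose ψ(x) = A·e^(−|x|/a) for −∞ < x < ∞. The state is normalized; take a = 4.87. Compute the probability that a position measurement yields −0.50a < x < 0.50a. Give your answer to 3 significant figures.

|ψ|² is the probability density, so P = ∫_{−0.50a}^{0.50a} |ψ|² dx.
With A² fixed by ∫|ψ|² = 1, i.e. A² = (a)^(−1), substitute and integrate.
Both integrals are even about x = 0, so only the x ≥ 0 halves are needed (the factors of 2 cancel). In terms of u = x/a (A² and the length scale cancel between numerator and denominator), P = [∫_{0}^{0.50} e^(-2·u) du] / [∫_{0}^{∞} e^(-2·u) du].
An antiderivative of e^(-2·u) is -e^(-2·u)/2; evaluating from 0 to 0.50 gives 1/2 - e^(-1)/2, while the full integral is 1/2.
Taking the ratio, P = 0.6321.

P ≈ 0.632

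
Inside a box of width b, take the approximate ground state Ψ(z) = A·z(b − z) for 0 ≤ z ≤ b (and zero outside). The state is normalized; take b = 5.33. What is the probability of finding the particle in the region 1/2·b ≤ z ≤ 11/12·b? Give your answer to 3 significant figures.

P ≈ 0.495

P = ∫_{1/2·b}^{11/12·b} |Ψ(z)|² dz.
The normalization integral ∫|Ψ|²dz over the whole domain equals b^5/30·A², and A² cancels in the ratio.
Let u = z/b; then A² and the length scale cancel, so P = ∫_{1/2}^{11/12} u^2·(1 - u)^2 du ÷ ∫_{0}^{1} u^2·(1 - u)^2 du.
Using ∫ u^2·(1 - u)^2 du = u^3·(6·u^2 - 15·u + 10)/30, the numerator is ≈ 0.016497 and the denominator is 1/30.
The result is P = 0.4949.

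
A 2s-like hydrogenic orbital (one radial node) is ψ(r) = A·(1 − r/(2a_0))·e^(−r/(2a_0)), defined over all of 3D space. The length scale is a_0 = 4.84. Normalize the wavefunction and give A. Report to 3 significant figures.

Normalization requires ∫|ψ|² 4πr² dr = 1, integrated from 0 to ∞.
(Spherical symmetry: dV = 4πr² dr.)
With ∫₀^∞ r^4 e^(−αr) dr = 4!/α^5, with ψ = A·(1 − r/(2a_0))·e^(−r/(2a_0)), the integral evaluates to A²·[8·π·a_0^3].
Substituting a_0 = 4.84 gives A² = 0.0003509, so A = 0.01873.

A ≈ 0.0187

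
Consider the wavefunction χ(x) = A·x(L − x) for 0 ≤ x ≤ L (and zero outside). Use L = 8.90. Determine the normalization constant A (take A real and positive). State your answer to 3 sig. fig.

We need A² ∫|f|² dx = 1, taking the integral from 0 to L.
The integral (without the A² prefactor) comes out to L^5/30.
Hence A² = 1/[L^5/30].
With L = 8.90: A² = 0.0005372 and A = 0.02318.

A ≈ 0.0232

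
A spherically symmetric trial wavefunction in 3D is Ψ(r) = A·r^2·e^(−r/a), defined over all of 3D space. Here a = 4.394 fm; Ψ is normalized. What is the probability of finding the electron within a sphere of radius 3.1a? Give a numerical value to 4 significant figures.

P ≈ 0.4258

Integrate the radial probability density 4πr²|Ψ|² over r ≤ 3.1a.
The full normalization integral is A²·[45·π·a^7/2] = 1, fixing A².
Substituting u = r/a, A², 4π and the length scale all cancel in the ratio: P = ∫_{0}^{3.1} u^6·e^(-2·u) du / ∫_{0}^{∞} u^6·e^(-2·u) du.
Using ∫ u^6·e^(-2·u) du = -(4·u^6 + 12·u^5 + 30·u^4 + 60·u^3 + 90·u^2 + 90·u + 45)·e^(-2·u)/8, the numerator is ≈ 2.39505 and the denominator is 45/8.
This evaluates to P = 0.42579.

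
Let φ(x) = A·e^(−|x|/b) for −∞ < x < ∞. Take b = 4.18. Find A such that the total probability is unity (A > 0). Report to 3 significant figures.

Require ∫ |φ|² dx = 1 over the whole domain.
Using ∫₀^∞ xⁿ e^(−αx) dx = n!/αⁿ⁺¹, the integral (without the A² prefactor) comes out to b.
Setting this equal to 1 gives A² = 1/(b).
With b = 4.18: A² = 0.2392 and A = 0.4891.

A ≈ 0.489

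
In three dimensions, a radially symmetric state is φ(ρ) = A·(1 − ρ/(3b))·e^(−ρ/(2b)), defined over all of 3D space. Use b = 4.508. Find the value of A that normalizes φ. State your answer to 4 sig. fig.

Normalization requires ∫|φ|² 4πρ² dρ = 1, integrated from 0 to ∞.
Carrying out the integral gives A² · 8·π·b^3/3.
Setting this equal to 1 gives A² = 1/(8·π·b^3/3).
With b = 4.508: A² = 0.0013030 and A = 0.036096.

A ≈ 0.03610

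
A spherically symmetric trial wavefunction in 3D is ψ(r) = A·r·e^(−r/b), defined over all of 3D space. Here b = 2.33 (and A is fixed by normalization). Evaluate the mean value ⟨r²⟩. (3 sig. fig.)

⟨r^2⟩ ≈ 40.7

⟨r²⟩ = ∫ r^2 |ψ|² 4πr² dr over the full domain.
Since the A² factors cancel between numerator and denominator, ⟨r²⟩ = 15·b^2/2.
Putting b = 2.33 gives 40.72.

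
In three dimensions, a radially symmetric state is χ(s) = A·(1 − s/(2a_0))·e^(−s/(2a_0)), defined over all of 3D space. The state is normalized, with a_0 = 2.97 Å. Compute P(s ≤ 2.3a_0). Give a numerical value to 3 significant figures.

P ≈ 0.0533

Integrate the radial probability density 4πs²|χ|² over s ≤ 2.3a_0.
Normalization gives A² = 1/(8·π·a_0^3).
In terms of u = s/a_0 (A², 4π and the length scale all cancel between numerator and denominator), P = [∫_{0}^{2.3} u^2·(1 - u/2)^2·e^(-u) du] / [∫_{0}^{∞} u^2·(1 - u/2)^2·e^(-u) du].
An antiderivative of u^2·(1 - u/2)^2·e^(-u) is -(u^4/4 + u^2 + 2·u + 2)·e^(-u); evaluating from 0 to 2.3 gives ≈ 0.10651, while the full integral is 2.
The region integral divided by the full integral gives P = 0.05325.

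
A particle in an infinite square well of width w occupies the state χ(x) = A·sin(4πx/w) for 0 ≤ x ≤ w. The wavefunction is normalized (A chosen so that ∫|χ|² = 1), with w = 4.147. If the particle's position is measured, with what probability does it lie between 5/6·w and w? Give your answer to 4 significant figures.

P ≈ 0.2011

P = ∫_{5/6·w}^{w} |χ(x)|² dx.
With A² fixed by ∫|χ|² = 1, i.e. A² = (w/2)^(−1), substitute and integrate.
In terms of u = x/w (A² and the length scale cancel between numerator and denominator), P = [∫_{5/6}^{1} sin(4·π·u)^2 du] / [∫_{0}^{1} sin(4·π·u)^2 du].
Using ∫ sin(4·π·u)^2 du = u/2 - sin(4·π·u)·cos(4·π·u)/(8·π), the numerator is √(3)/(32·π) + 1/12 and the denominator is 1/2.
Taking the ratio, P = (√(3)/16 + π/6)/π.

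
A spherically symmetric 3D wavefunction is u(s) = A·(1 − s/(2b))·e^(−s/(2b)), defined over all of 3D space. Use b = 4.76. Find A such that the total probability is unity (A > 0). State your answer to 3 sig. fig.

The normalization condition is ∫|u|² 4πs² ds = 1 from 0 to ∞.
(Spherical symmetry: dV = 4πs² ds.)
With ∫₀^∞ s^4 e^(−αs) ds = 4!/α^5, the integral (without the A² prefactor) comes out to 8·π·b^3.
So A² = (8·π·b^3)^(−1).
Substituting b = 4.76 gives A² = 0.0003689, so A = 0.01921.

A ≈ 0.0192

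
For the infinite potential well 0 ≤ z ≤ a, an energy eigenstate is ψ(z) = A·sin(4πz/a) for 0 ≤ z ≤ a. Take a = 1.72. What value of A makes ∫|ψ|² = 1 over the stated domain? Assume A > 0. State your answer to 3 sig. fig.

Normalization requires ∫|ψ|² dz = 1, integrated from 0 to a.
With ∫₀^a sin²(nπz/a) dz = a/2, carrying out the integral gives A² · a/2.
Plugging in a = 1.72 yields A = 1.078.

A ≈ 1.08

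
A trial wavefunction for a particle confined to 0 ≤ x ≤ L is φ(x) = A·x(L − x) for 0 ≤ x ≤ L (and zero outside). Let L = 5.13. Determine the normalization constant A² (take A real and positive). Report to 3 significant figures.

Require ∫ |φ|² dx = 1 over the whole domain.
With φ = A·x(L − x), the integral evaluates to A²·[L^5/30].
So A² = (L^5/30)^(−1).
Plugging in L = 5.13 yields A = 0.09189.

A^2 ≈ 0.00844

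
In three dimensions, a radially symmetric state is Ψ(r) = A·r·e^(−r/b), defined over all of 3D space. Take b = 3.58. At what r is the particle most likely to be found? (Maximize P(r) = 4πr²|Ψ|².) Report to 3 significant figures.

r ≈ 7.16

Differentiate P(r) = 4πr²|Ψ|² with respect to r and set to zero.
Solving yields r = 2·b.
With b = 3.58, the most probable radial distance is 7.160.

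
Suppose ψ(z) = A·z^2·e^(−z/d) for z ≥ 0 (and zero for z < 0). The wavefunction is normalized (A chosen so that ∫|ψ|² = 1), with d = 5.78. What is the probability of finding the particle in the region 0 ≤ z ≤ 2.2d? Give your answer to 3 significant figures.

|ψ|² is the probability density, so P = ∫_{0}^{2.2d} |ψ|² dz.
With A² fixed by ∫|ψ|² = 1, i.e. A² = (3·d^5/4)^(−1), substitute and integrate.
Let u = z/d; then A² and the length scale cancel, so P = ∫_{0}^{2.2} u^4·e^(-2·u) du ÷ ∫_{0}^{∞} u^4·e^(-2·u) du.
With ∫ u^4·e^(-2·u) du = -(u^4/2 + u^3 + 3·u^2/2 + 3·u/2 + 3/4)·e^(-2·u) + C, the region integral is ≈ 0.33661 and the full one is 3/4.
Evaluating gives P = 0.4488.

P ≈ 0.449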